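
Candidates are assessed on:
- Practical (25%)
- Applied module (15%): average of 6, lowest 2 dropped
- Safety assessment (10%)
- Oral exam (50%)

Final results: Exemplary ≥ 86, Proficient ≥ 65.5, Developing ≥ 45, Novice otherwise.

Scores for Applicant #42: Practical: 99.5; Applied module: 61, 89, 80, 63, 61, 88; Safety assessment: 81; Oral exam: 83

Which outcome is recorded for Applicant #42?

Exemplary

Applied module: drop 61, 61 → average of remaining 4 = 320/4 = 80
Weighted total:
  Practical 99.5 × 0.25 = 24.875
  Applied module 80 × 0.15 = 12
  Safety assessment 81 × 0.1 = 8.1
  Oral exam 83 × 0.5 = 41.5
Sum = 86.475
86.475 ≥ 86 → Exemplary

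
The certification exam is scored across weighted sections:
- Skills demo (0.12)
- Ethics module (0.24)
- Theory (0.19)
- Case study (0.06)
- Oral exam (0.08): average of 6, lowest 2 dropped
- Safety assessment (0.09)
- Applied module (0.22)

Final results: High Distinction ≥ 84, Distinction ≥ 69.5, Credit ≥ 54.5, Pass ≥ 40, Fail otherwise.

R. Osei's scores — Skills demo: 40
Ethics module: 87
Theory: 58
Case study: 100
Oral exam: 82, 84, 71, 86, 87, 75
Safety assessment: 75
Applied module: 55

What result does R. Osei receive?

Oral exam: drop 71, 75 → average of remaining 4 = 339/4 = 84.75
Weighted total:
  Skills demo 40 × 0.12 = 4.8
  Ethics module 87 × 0.24 = 20.88
  Theory 58 × 0.19 = 11.02
  Case study 100 × 0.06 = 6
  Oral exam 84.75 × 0.08 = 6.78
  Safety assessment 75 × 0.09 = 6.75
  Applied module 55 × 0.22 = 12.1
Sum = 68.33
68.33 is ≥ 54.5 and < 69.5 → Credit

Credit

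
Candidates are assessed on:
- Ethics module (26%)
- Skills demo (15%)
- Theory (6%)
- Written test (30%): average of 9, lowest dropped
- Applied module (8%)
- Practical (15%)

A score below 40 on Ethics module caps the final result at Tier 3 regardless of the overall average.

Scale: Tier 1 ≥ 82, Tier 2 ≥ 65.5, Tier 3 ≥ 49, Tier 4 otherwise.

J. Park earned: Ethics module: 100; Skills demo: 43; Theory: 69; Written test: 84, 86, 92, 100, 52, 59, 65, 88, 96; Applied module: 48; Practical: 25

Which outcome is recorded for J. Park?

Tier 2

Written test: drop 52 → average of remaining 8 = 670/8 = 83.75
Ethics module score 100 ≥ 40: minimum met.
Weighted total:
  Ethics module 100 × 0.26 = 26
  Skills demo 43 × 0.15 = 6.45
  Theory 69 × 0.06 = 4.14
  Written test 83.75 × 0.3 = 25.125
  Applied module 48 × 0.08 = 3.84
  Practical 25 × 0.15 = 3.75
Sum = 69.305
69.305 is ≥ 65.5 and < 82 → Tier 2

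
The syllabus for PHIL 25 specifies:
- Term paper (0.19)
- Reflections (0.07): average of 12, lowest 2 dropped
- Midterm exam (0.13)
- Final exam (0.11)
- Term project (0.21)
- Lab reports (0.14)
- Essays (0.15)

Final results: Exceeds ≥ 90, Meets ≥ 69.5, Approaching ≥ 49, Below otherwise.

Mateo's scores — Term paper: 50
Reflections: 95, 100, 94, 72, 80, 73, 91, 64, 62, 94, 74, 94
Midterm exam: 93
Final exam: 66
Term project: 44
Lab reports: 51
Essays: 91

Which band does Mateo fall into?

Approaching

Reflections: drop 62, 64 → average of remaining 10 = 867/10 = 86.7
Weighted total:
  Term paper 50 × 0.19 = 9.5
  Reflections 86.7 × 0.07 = 6.069
  Midterm exam 93 × 0.13 = 12.09
  Final exam 66 × 0.11 = 7.26
  Term project 44 × 0.21 = 9.24
  Lab reports 51 × 0.14 = 7.14
  Essays 91 × 0.15 = 13.65
Sum = 64.949
64.949 is ≥ 49 and < 69.5 → Approaching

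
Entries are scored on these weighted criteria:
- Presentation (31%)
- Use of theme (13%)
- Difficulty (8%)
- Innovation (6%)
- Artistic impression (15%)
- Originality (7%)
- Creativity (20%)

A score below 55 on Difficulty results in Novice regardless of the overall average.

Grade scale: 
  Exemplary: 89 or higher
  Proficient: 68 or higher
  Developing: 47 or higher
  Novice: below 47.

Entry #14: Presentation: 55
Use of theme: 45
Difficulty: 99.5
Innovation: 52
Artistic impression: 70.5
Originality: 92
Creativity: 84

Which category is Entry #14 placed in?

Difficulty score 99.5 ≥ 55: minimum met.
Weighted total:
  Presentation 55 × 0.31 = 17.05
  Use of theme 45 × 0.13 = 5.85
  Difficulty 99.5 × 0.08 = 7.96
  Innovation 52 × 0.06 = 3.12
  Artistic impression 70.5 × 0.15 = 10.575
  Originality 92 × 0.07 = 6.44
  Creativity 84 × 0.2 = 16.8
Sum = 67.795
67.795 is ≥ 47 and < 68 → Developing

Developing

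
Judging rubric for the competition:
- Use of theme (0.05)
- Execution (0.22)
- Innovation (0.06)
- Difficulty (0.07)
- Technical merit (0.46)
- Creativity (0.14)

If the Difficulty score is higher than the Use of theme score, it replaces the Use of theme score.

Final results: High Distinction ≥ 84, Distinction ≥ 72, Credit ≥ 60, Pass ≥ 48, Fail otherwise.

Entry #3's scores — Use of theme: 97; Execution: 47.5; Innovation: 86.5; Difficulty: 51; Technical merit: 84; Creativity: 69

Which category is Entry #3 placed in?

Distinction

Difficulty (51) ≤ Use of theme (97), so Use of theme stays at 97.
Weighted total:
  Use of theme 97 × 0.05 = 4.85
  Execution 47.5 × 0.22 = 10.45
  Innovation 86.5 × 0.06 = 5.19
  Difficulty 51 × 0.07 = 3.57
  Technical merit 84 × 0.46 = 38.64
  Creativity 69 × 0.14 = 9.66
Sum = 72.36
72.36 is ≥ 72 and < 84 → Distinction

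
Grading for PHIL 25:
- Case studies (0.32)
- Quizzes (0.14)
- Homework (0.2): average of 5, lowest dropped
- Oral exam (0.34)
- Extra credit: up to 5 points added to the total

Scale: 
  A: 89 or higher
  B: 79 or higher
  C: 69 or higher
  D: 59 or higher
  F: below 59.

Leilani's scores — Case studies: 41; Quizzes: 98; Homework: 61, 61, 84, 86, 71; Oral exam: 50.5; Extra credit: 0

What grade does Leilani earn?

D

Homework: drop 61 → average of remaining 4 = 302/4 = 75.5
Weighted total:
  Case studies 41 × 0.32 = 13.12
  Quizzes 98 × 0.14 = 13.72
  Homework 75.5 × 0.2 = 15.1
  Oral exam 50.5 × 0.34 = 17.17
Sum = 59.11
Extra credit: 59.11 + 0 = 59.11
59.11 is ≥ 59 and < 69 → D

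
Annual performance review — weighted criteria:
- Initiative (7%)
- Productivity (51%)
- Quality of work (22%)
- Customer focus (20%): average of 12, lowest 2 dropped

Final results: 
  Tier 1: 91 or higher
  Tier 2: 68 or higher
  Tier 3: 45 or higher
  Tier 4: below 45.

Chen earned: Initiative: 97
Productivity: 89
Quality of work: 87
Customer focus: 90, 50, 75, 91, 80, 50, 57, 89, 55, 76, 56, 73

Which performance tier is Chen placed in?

Tier 2

Customer focus: drop 50, 50 → average of remaining 10 = 742/10 = 74.2
Weighted total:
  Initiative 97 × 0.07 = 6.79
  Productivity 89 × 0.51 = 45.39
  Quality of work 87 × 0.22 = 19.14
  Customer focus 74.2 × 0.2 = 14.84
Sum = 86.16
86.16 is ≥ 68 and < 91 → Tier 2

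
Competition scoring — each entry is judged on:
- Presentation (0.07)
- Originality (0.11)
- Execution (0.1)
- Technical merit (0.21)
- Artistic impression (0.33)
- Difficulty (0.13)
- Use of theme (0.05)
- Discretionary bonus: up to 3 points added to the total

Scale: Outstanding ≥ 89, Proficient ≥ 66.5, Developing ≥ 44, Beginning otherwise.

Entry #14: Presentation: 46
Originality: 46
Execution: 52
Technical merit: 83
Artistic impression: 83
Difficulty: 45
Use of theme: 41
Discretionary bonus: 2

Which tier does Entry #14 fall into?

Weighted total:
  Presentation 46 × 0.07 = 3.22
  Originality 46 × 0.11 = 5.06
  Execution 52 × 0.1 = 5.2
  Technical merit 83 × 0.21 = 17.43
  Artistic impression 83 × 0.33 = 27.39
  Difficulty 45 × 0.13 = 5.85
  Use of theme 41 × 0.05 = 2.05
Sum = 66.2
Discretionary bonus: 66.2 + 2 = 68.2
68.2 is ≥ 66.5 and < 89 → Proficient

Proficient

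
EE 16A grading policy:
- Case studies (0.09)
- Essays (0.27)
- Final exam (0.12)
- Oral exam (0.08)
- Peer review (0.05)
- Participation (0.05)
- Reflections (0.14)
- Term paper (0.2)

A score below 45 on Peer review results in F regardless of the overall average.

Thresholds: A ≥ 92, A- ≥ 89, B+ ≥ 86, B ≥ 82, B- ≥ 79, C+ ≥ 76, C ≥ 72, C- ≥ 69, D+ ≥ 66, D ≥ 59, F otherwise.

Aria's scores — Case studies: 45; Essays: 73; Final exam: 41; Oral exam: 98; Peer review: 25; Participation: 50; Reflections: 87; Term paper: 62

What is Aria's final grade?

F

Peer review score 25 < 45: minimum not met.
Weighted total:
  Case studies 45 × 0.09 = 4.05
  Essays 73 × 0.27 = 19.71
  Final exam 41 × 0.12 = 4.92
  Oral exam 98 × 0.08 = 7.84
  Peer review 25 × 0.05 = 1.25
  Participation 50 × 0.05 = 2.5
  Reflections 87 × 0.14 = 12.18
  Term paper 62 × 0.2 = 12.4
Sum = 64.85
Because the Peer review minimum was not met, the result is F.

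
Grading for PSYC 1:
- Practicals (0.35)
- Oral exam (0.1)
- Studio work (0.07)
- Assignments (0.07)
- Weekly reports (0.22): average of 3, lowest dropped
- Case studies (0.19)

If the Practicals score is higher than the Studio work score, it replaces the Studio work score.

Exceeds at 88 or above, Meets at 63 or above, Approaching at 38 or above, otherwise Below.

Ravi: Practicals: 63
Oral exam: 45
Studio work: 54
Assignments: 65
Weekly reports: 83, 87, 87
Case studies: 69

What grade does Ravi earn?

Meets

Weekly reports: drop 83 → average of remaining 2 = 174/2 = 87
Practicals (63) > Studio work (54), so Studio work counts as 63.
Weighted total:
  Practicals 63 × 0.35 = 22.05
  Oral exam 45 × 0.1 = 4.5
  Studio work 63 × 0.07 = 4.41
  Assignments 65 × 0.07 = 4.55
  Weekly reports 87 × 0.22 = 19.14
  Case studies 69 × 0.19 = 13.11
Sum = 67.76
67.76 is ≥ 63 and < 88 → Meets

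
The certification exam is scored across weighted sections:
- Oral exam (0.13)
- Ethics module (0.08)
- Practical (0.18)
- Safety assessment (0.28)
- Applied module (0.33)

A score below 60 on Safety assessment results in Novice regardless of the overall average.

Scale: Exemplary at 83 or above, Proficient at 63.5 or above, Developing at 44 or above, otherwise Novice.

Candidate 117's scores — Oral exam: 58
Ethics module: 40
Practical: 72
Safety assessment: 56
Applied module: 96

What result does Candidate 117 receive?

Novice

Safety assessment score 56 < 60: minimum not met.
Weighted total:
  Oral exam 58 × 0.13 = 7.54
  Ethics module 40 × 0.08 = 3.2
  Practical 72 × 0.18 = 12.96
  Safety assessment 56 × 0.28 = 15.68
  Applied module 96 × 0.33 = 31.68
Sum = 71.06
Because the Safety assessment minimum was not met, the result is Novice.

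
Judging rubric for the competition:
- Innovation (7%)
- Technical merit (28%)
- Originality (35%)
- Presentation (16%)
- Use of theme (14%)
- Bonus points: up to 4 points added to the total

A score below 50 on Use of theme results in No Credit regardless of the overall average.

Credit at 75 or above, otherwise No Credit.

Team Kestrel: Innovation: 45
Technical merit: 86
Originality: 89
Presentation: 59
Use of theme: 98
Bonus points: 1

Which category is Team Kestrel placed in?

Use of theme score 98 ≥ 50: minimum met.
Weighted total:
  Innovation 45 × 0.07 = 3.15
  Technical merit 86 × 0.28 = 24.08
  Originality 89 × 0.35 = 31.15
  Presentation 59 × 0.16 = 9.44
  Use of theme 98 × 0.14 = 13.72
Sum = 81.54
Bonus points: 81.54 + 1 = 82.54
82.54 ≥ 75 → Credit

Credit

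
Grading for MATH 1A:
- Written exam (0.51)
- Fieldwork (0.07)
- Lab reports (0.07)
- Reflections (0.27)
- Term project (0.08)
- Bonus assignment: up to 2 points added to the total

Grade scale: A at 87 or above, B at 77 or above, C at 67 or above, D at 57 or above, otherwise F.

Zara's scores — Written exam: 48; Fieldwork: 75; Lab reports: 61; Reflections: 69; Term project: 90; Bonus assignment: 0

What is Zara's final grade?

Weighted total:
  Written exam 48 × 0.51 = 24.48
  Fieldwork 75 × 0.07 = 5.25
  Lab reports 61 × 0.07 = 4.27
  Reflections 69 × 0.27 = 18.63
  Term project 90 × 0.08 = 7.2
Sum = 59.83
Bonus assignment: 59.83 + 0 = 59.83
59.83 is ≥ 57 and < 67 → D

D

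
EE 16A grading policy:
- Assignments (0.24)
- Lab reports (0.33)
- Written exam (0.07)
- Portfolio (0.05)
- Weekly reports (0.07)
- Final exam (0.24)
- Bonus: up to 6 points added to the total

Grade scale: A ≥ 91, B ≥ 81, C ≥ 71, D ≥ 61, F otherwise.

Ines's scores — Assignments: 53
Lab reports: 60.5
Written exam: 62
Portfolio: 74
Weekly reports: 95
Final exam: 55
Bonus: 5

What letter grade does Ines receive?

D

Weighted total:
  Assignments 53 × 0.24 = 12.72
  Lab reports 60.5 × 0.33 = 19.965
  Written exam 62 × 0.07 = 4.34
  Portfolio 74 × 0.05 = 3.7
  Weekly reports 95 × 0.07 = 6.65
  Final exam 55 × 0.24 = 13.2
Sum = 60.575
Bonus: 60.575 + 5 = 65.575
65.575 is ≥ 61 and < 71 → D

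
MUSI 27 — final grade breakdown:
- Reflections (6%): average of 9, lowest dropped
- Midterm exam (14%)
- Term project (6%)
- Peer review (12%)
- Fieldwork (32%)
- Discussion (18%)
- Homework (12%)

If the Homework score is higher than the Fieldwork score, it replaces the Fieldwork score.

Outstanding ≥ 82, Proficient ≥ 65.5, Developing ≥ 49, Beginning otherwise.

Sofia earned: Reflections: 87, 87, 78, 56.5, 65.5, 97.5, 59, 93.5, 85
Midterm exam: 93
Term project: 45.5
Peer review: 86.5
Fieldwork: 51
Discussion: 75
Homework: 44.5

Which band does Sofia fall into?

Proficient

Reflections: drop 56.5 → average of remaining 8 = 652.5/8 = 81.5625
Homework (44.5) ≤ Fieldwork (51), so Fieldwork stays at 51.
Weighted total:
  Reflections 81.5625 × 0.06 = 4.89375
  Midterm exam 93 × 0.14 = 13.02
  Term project 45.5 × 0.06 = 2.73
  Peer review 86.5 × 0.12 = 10.38
  Fieldwork 51 × 0.32 = 16.32
  Discussion 75 × 0.18 = 13.5
  Homework 44.5 × 0.12 = 5.34
Sum = 66.18375
66.18375 is ≥ 65.5 and < 82 → Proficient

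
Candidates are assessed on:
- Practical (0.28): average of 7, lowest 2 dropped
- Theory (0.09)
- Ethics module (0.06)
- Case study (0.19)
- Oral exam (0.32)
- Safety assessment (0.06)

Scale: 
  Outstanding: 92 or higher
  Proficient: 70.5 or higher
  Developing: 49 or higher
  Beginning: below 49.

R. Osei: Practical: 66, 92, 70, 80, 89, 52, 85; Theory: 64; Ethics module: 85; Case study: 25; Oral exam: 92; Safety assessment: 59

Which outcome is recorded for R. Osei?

Practical: drop 52, 66 → average of remaining 5 = 416/5 = 83.2
Weighted total:
  Practical 83.2 × 0.28 = 23.296
  Theory 64 × 0.09 = 5.76
  Ethics module 85 × 0.06 = 5.1
  Case study 25 × 0.19 = 4.75
  Oral exam 92 × 0.32 = 29.44
  Safety assessment 59 × 0.06 = 3.54
Sum = 71.886
71.886 is ≥ 70.5 and < 92 → Proficient

Proficient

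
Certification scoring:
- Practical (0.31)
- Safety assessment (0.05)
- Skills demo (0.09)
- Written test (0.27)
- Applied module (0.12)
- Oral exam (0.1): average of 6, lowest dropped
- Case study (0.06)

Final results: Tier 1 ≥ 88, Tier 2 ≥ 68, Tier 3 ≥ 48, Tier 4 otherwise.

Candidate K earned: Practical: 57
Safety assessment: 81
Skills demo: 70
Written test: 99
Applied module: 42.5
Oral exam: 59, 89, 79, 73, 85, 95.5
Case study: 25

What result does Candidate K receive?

Tier 2

Oral exam: drop 59 → average of remaining 5 = 421.5/5 = 84.3
Weighted total:
  Practical 57 × 0.31 = 17.67
  Safety assessment 81 × 0.05 = 4.05
  Skills demo 70 × 0.09 = 6.3
  Written test 99 × 0.27 = 26.73
  Applied module 42.5 × 0.12 = 5.1
  Oral exam 84.3 × 0.1 = 8.43
  Case study 25 × 0.06 = 1.5
Sum = 69.78
69.78 is ≥ 68 and < 88 → Tier 2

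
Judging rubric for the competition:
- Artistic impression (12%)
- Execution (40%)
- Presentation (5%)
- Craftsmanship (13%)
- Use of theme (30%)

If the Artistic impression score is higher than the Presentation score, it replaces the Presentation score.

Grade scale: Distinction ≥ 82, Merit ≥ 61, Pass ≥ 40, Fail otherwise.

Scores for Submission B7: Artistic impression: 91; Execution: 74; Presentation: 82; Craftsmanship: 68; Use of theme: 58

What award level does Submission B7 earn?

Merit

Artistic impression (91) > Presentation (82), so Presentation counts as 91.
Weighted total:
  Artistic impression 91 × 0.12 = 10.92
  Execution 74 × 0.4 = 29.6
  Presentation 91 × 0.05 = 4.55
  Craftsmanship 68 × 0.13 = 8.84
  Use of theme 58 × 0.3 = 17.4
Sum = 71.31
71.31 is ≥ 61 and < 82 → Merit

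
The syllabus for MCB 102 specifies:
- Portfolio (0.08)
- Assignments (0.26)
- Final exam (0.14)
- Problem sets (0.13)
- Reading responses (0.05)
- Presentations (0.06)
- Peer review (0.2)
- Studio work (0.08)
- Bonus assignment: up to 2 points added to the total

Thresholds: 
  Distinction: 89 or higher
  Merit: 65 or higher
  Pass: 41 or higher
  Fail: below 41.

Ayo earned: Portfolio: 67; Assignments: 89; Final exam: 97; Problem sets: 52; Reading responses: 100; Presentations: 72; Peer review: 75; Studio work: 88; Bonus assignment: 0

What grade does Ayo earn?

Weighted total:
  Portfolio 67 × 0.08 = 5.36
  Assignments 89 × 0.26 = 23.14
  Final exam 97 × 0.14 = 13.58
  Problem sets 52 × 0.13 = 6.76
  Reading responses 100 × 0.05 = 5
  Presentations 72 × 0.06 = 4.32
  Peer review 75 × 0.2 = 15
  Studio work 88 × 0.08 = 7.04
Sum = 80.2
Bonus assignment: 80.2 + 0 = 80.2
80.2 is ≥ 65 and < 89 → Merit

Merit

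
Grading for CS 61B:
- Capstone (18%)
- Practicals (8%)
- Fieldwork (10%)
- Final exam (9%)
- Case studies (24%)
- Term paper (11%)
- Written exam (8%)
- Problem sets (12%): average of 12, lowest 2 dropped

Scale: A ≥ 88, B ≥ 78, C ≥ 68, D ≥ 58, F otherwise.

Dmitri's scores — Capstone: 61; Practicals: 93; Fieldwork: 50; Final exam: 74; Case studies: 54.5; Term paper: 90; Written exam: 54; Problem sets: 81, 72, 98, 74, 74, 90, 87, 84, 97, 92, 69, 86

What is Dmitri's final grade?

D

Problem sets: drop 69, 72 → average of remaining 10 = 863/10 = 86.3
Weighted total:
  Capstone 61 × 0.18 = 10.98
  Practicals 93 × 0.08 = 7.44
  Fieldwork 50 × 0.1 = 5
  Final exam 74 × 0.09 = 6.66
  Case studies 54.5 × 0.24 = 13.08
  Term paper 90 × 0.11 = 9.9
  Written exam 54 × 0.08 = 4.32
  Problem sets 86.3 × 0.12 = 10.356
Sum = 67.736
67.736 is ≥ 58 and < 68 → D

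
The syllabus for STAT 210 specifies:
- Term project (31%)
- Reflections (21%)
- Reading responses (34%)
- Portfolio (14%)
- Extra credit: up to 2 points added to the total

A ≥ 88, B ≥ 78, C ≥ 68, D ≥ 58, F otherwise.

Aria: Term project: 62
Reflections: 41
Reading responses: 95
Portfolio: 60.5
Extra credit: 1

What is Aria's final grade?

C

Weighted total:
  Term project 62 × 0.31 = 19.22
  Reflections 41 × 0.21 = 8.61
  Reading responses 95 × 0.34 = 32.3
  Portfolio 60.5 × 0.14 = 8.47
Sum = 68.6
Extra credit: 68.6 + 1 = 69.6
69.6 is ≥ 68 and < 78 → C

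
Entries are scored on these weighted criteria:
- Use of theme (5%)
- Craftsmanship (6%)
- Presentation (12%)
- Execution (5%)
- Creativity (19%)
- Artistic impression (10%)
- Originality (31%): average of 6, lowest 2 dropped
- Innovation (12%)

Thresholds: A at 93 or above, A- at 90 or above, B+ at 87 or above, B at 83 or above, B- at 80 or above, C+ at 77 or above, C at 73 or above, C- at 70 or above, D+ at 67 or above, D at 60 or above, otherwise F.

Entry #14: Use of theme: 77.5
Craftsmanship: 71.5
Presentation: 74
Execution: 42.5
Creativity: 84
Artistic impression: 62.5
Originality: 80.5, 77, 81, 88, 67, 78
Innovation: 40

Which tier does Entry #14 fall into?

Originality: drop 67, 77 → average of remaining 4 = 327.5/4 = 81.875
Weighted total:
  Use of theme 77.5 × 0.05 = 3.875
  Craftsmanship 71.5 × 0.06 = 4.29
  Presentation 74 × 0.12 = 8.88
  Execution 42.5 × 0.05 = 2.125
  Creativity 84 × 0.19 = 15.96
  Artistic impression 62.5 × 0.1 = 6.25
  Originality 81.875 × 0.31 = 25.38125
  Innovation 40 × 0.12 = 4.8
Sum = 71.56125
71.56125 is ≥ 70 and < 73 → C-

C-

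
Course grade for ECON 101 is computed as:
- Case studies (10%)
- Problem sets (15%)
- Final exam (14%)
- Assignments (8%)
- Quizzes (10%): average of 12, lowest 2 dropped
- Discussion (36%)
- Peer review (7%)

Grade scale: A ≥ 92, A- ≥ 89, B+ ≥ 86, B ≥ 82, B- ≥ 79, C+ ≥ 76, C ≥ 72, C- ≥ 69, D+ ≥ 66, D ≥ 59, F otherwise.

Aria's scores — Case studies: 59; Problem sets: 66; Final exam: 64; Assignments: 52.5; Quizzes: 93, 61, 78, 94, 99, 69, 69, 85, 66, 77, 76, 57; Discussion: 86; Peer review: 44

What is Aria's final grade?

Quizzes: drop 57, 61 → average of remaining 10 = 806/10 = 80.6
Weighted total:
  Case studies 59 × 0.1 = 5.9
  Problem sets 66 × 0.15 = 9.9
  Final exam 64 × 0.14 = 8.96
  Assignments 52.5 × 0.08 = 4.2
  Quizzes 80.6 × 0.1 = 8.06
  Discussion 86 × 0.36 = 30.96
  Peer review 44 × 0.07 = 3.08
Sum = 71.06
71.06 is ≥ 69 and < 72 → C-

C-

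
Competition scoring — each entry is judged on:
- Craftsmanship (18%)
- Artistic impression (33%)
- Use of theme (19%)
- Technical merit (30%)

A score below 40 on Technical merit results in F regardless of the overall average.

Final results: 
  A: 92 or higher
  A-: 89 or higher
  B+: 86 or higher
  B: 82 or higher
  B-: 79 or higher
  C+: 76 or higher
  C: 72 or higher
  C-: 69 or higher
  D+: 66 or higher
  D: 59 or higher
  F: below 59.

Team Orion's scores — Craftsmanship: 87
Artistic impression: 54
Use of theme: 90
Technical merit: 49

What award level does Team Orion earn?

Technical merit score 49 ≥ 40: minimum met.
Weighted total:
  Craftsmanship 87 × 0.18 = 15.66
  Artistic impression 54 × 0.33 = 17.82
  Use of theme 90 × 0.19 = 17.1
  Technical merit 49 × 0.3 = 14.7
Sum = 65.28
65.28 is ≥ 59 and < 66 → D

D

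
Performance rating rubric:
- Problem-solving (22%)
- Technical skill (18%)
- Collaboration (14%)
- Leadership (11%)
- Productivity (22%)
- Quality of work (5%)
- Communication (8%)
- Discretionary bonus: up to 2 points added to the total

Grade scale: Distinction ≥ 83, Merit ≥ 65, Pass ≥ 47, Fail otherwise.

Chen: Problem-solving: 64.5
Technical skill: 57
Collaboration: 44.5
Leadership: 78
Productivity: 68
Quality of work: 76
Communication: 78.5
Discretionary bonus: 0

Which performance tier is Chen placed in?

Pass

Weighted total:
  Problem-solving 64.5 × 0.22 = 14.19
  Technical skill 57 × 0.18 = 10.26
  Collaboration 44.5 × 0.14 = 6.23
  Leadership 78 × 0.11 = 8.58
  Productivity 68 × 0.22 = 14.96
  Quality of work 76 × 0.05 = 3.8
  Communication 78.5 × 0.08 = 6.28
Sum = 64.3
Discretionary bonus: 64.3 + 0 = 64.3
64.3 is ≥ 47 and < 65 → Pass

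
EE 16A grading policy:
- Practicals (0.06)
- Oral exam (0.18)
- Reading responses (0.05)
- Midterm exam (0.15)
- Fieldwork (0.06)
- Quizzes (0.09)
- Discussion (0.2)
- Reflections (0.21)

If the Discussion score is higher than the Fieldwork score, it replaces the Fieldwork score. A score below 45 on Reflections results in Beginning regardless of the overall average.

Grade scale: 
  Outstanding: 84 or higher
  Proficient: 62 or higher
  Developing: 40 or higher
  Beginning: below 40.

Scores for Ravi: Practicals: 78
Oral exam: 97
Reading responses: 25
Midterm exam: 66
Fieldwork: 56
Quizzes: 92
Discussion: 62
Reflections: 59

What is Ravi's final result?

Discussion (62) > Fieldwork (56), so Fieldwork counts as 62.
Reflections score 59 ≥ 45: minimum met.
Weighted total:
  Practicals 78 × 0.06 = 4.68
  Oral exam 97 × 0.18 = 17.46
  Reading responses 25 × 0.05 = 1.25
  Midterm exam 66 × 0.15 = 9.9
  Fieldwork 62 × 0.06 = 3.72
  Quizzes 92 × 0.09 = 8.28
  Discussion 62 × 0.2 = 12.4
  Reflections 59 × 0.21 = 12.39
Sum = 70.08
70.08 is ≥ 62 and < 84 → Proficient

Proficient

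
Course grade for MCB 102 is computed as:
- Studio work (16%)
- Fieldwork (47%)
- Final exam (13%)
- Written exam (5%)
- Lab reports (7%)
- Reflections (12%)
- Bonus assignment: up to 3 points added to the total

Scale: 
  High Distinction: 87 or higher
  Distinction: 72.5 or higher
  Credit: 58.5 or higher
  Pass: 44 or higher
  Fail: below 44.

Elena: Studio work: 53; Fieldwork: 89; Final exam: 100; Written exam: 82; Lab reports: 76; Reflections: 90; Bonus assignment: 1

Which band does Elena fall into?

Weighted total:
  Studio work 53 × 0.16 = 8.48
  Fieldwork 89 × 0.47 = 41.83
  Final exam 100 × 0.13 = 13
  Written exam 82 × 0.05 = 4.1
  Lab reports 76 × 0.07 = 5.32
  Reflections 90 × 0.12 = 10.8
Sum = 83.53
Bonus assignment: 83.53 + 1 = 84.53
84.53 is ≥ 72.5 and < 87 → Distinction

Distinction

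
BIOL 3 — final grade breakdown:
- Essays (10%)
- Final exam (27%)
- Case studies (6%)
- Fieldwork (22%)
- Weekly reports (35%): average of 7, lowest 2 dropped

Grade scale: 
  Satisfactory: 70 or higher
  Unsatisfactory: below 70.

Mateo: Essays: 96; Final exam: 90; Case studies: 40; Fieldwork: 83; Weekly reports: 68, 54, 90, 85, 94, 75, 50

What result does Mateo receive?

Satisfactory

Weekly reports: drop 50, 54 → average of remaining 5 = 412/5 = 82.4
Weighted total:
  Essays 96 × 0.1 = 9.6
  Final exam 90 × 0.27 = 24.3
  Case studies 40 × 0.06 = 2.4
  Fieldwork 83 × 0.22 = 18.26
  Weekly reports 82.4 × 0.35 = 28.84
Sum = 83.4
83.4 ≥ 70 → Satisfactory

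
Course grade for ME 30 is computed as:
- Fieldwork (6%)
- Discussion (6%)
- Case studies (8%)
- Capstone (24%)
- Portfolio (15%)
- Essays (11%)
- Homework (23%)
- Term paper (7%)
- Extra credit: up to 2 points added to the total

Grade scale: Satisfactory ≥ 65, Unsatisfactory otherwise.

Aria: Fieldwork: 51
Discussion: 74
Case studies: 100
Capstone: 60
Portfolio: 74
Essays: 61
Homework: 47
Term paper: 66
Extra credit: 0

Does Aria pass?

Weighted total:
  Fieldwork 51 × 0.06 = 3.06
  Discussion 74 × 0.06 = 4.44
  Case studies 100 × 0.08 = 8
  Capstone 60 × 0.24 = 14.4
  Portfolio 74 × 0.15 = 11.1
  Essays 61 × 0.11 = 6.71
  Homework 47 × 0.23 = 10.81
  Term paper 66 × 0.07 = 4.62
Sum = 63.14
Extra credit: 63.14 + 0 = 63.14
63.14 < 65 → Unsatisfactory

Unsatisfactory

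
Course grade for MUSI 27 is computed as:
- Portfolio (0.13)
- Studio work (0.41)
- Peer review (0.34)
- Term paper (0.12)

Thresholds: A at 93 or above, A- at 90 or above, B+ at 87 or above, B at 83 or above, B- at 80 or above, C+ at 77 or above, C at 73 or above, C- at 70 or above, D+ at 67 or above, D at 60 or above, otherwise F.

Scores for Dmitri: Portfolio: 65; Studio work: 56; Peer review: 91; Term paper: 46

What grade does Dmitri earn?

Weighted total:
  Portfolio 65 × 0.13 = 8.45
  Studio work 56 × 0.41 = 22.96
  Peer review 91 × 0.34 = 30.94
  Term paper 46 × 0.12 = 5.52
Sum = 67.87
67.87 is ≥ 67 and < 70 → D+

D+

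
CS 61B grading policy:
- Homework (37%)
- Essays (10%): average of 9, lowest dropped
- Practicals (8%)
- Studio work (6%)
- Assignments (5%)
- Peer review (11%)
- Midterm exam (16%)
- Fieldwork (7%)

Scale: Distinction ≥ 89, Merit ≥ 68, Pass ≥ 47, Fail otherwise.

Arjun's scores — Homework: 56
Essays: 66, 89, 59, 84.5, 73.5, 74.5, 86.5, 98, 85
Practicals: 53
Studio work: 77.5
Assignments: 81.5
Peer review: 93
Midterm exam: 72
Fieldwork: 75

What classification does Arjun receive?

Merit

Essays: drop 59 → average of remaining 8 = 657/8 = 82.125
Weighted total:
  Homework 56 × 0.37 = 20.72
  Essays 82.125 × 0.1 = 8.2125
  Practicals 53 × 0.08 = 4.24
  Studio work 77.5 × 0.06 = 4.65
  Assignments 81.5 × 0.05 = 4.075
  Peer review 93 × 0.11 = 10.23
  Midterm exam 72 × 0.16 = 11.52
  Fieldwork 75 × 0.07 = 5.25
Sum = 68.8975
68.8975 is ≥ 68 and < 89 → Merit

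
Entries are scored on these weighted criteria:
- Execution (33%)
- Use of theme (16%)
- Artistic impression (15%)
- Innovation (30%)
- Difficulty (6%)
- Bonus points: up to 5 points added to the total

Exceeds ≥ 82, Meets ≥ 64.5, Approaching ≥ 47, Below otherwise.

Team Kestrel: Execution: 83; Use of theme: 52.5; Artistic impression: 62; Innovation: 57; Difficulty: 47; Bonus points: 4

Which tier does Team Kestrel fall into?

Weighted total:
  Execution 83 × 0.33 = 27.39
  Use of theme 52.5 × 0.16 = 8.4
  Artistic impression 62 × 0.15 = 9.3
  Innovation 57 × 0.3 = 17.1
  Difficulty 47 × 0.06 = 2.82
Sum = 65.01
Bonus points: 65.01 + 4 = 69.01
69.01 is ≥ 64.5 and < 82 → Meets

Meets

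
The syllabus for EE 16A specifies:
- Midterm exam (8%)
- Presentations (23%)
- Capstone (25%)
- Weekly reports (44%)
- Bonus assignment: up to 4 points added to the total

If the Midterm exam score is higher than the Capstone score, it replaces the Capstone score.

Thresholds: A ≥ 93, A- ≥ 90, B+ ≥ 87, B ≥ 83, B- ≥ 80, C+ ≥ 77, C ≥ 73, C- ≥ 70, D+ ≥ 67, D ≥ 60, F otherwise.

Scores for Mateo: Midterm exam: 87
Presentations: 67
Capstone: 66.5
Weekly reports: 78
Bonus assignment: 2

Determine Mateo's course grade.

Midterm exam (87) > Capstone (66.5), so Capstone counts as 87.
Weighted total:
  Midterm exam 87 × 0.08 = 6.96
  Presentations 67 × 0.23 = 15.41
  Capstone 87 × 0.25 = 21.75
  Weekly reports 78 × 0.44 = 34.32
Sum = 78.44
Bonus assignment: 78.44 + 2 = 80.44
80.44 is ≥ 80 and < 83 → B-

B-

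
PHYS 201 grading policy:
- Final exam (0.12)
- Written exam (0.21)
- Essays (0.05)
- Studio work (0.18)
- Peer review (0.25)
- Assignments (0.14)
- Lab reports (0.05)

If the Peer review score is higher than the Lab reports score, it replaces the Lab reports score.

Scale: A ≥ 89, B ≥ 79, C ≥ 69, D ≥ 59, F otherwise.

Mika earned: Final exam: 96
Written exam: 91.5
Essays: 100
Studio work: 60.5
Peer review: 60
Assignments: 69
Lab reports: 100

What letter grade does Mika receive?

Peer review (60) ≤ Lab reports (100), so Lab reports stays at 100.
Weighted total:
  Final exam 96 × 0.12 = 11.52
  Written exam 91.5 × 0.21 = 19.215
  Essays 100 × 0.05 = 5
  Studio work 60.5 × 0.18 = 10.89
  Peer review 60 × 0.25 = 15
  Assignments 69 × 0.14 = 9.66
  Lab reports 100 × 0.05 = 5
Sum = 76.285
76.285 is ≥ 69 and < 79 → C

C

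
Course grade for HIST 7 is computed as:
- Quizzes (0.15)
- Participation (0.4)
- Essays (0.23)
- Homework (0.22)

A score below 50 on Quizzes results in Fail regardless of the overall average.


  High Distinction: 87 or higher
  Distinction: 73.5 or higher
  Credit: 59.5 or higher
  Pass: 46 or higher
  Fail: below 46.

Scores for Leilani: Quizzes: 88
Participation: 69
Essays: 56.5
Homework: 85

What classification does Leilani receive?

Quizzes score 88 ≥ 50: minimum met.
Weighted total:
  Quizzes 88 × 0.15 = 13.2
  Participation 69 × 0.4 = 27.6
  Essays 56.5 × 0.23 = 12.995
  Homework 85 × 0.22 = 18.7
Sum = 72.495
72.495 is ≥ 59.5 and < 73.5 → Credit

Credit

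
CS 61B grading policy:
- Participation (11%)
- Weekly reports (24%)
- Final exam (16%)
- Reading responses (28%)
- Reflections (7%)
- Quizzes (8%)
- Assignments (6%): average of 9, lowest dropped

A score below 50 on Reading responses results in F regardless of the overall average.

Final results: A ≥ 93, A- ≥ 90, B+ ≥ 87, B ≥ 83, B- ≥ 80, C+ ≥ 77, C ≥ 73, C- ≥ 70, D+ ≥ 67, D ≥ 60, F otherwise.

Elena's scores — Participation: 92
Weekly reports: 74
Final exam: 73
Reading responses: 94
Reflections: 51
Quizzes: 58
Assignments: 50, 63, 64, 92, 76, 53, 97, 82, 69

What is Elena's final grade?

Assignments: drop 50 → average of remaining 8 = 596/8 = 74.5
Reading responses score 94 ≥ 50: minimum met.
Weighted total:
  Participation 92 × 0.11 = 10.12
  Weekly reports 74 × 0.24 = 17.76
  Final exam 73 × 0.16 = 11.68
  Reading responses 94 × 0.28 = 26.32
  Reflections 51 × 0.07 = 3.57
  Quizzes 58 × 0.08 = 4.64
  Assignments 74.5 × 0.06 = 4.47
Sum = 78.56
78.56 is ≥ 77 and < 80 → C+

C+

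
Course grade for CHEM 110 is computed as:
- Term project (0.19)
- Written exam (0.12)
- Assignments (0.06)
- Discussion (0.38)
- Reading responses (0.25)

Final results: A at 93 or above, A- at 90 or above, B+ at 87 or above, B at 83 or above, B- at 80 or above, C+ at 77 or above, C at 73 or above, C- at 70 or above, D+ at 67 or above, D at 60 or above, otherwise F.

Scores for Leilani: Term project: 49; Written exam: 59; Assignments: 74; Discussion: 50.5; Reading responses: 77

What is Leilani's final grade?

Weighted total:
  Term project 49 × 0.19 = 9.31
  Written exam 59 × 0.12 = 7.08
  Assignments 74 × 0.06 = 4.44
  Discussion 50.5 × 0.38 = 19.19
  Reading responses 77 × 0.25 = 19.25
Sum = 59.27
59.27 < 60 → F

F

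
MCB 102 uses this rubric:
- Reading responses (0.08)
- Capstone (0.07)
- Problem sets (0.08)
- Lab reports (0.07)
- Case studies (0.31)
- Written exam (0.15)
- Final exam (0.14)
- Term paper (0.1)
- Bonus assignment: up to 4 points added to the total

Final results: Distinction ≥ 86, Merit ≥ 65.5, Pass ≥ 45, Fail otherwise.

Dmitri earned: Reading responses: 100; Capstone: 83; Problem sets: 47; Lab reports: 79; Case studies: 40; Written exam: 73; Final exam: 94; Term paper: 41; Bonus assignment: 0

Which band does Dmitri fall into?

Pass

Weighted total:
  Reading responses 100 × 0.08 = 8
  Capstone 83 × 0.07 = 5.81
  Problem sets 47 × 0.08 = 3.76
  Lab reports 79 × 0.07 = 5.53
  Case studies 40 × 0.31 = 12.4
  Written exam 73 × 0.15 = 10.95
  Final exam 94 × 0.14 = 13.16
  Term paper 41 × 0.1 = 4.1
Sum = 63.71
Bonus assignment: 63.71 + 0 = 63.71
63.71 is ≥ 45 and < 65.5 → Pass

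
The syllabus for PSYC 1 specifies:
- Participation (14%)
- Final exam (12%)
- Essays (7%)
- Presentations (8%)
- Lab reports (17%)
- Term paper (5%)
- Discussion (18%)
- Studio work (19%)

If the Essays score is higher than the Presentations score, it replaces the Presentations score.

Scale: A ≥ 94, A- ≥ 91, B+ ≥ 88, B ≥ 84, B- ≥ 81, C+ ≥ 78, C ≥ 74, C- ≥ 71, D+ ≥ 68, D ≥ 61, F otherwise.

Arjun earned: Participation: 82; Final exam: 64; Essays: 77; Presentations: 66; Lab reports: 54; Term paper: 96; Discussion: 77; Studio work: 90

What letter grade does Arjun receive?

Essays (77) > Presentations (66), so Presentations counts as 77.
Weighted total:
  Participation 82 × 0.14 = 11.48
  Final exam 64 × 0.12 = 7.68
  Essays 77 × 0.07 = 5.39
  Presentations 77 × 0.08 = 6.16
  Lab reports 54 × 0.17 = 9.18
  Term paper 96 × 0.05 = 4.8
  Discussion 77 × 0.18 = 13.86
  Studio work 90 × 0.19 = 17.1
Sum = 75.65
75.65 is ≥ 74 and < 78 → C

C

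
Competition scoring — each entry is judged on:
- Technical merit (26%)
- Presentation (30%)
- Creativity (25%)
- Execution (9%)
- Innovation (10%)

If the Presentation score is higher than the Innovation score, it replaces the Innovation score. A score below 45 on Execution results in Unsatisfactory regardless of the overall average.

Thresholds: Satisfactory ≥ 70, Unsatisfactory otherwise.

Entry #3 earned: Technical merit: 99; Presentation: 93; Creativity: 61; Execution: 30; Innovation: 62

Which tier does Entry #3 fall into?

Presentation (93) > Innovation (62), so Innovation counts as 93.
Execution score 30 < 45: minimum not met.
Weighted total:
  Technical merit 99 × 0.26 = 25.74
  Presentation 93 × 0.3 = 27.9
  Creativity 61 × 0.25 = 15.25
  Execution 30 × 0.09 = 2.7
  Innovation 93 × 0.1 = 9.3
Sum = 80.89
Because the Execution minimum was not met, the result is Unsatisfactory.

Unsatisfactory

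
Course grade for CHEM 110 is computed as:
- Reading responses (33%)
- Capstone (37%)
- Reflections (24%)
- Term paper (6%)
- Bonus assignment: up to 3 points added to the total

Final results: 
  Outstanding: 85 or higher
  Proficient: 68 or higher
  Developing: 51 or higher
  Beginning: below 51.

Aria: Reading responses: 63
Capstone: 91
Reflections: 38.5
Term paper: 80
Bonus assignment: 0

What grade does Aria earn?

Proficient

Weighted total:
  Reading responses 63 × 0.33 = 20.79
  Capstone 91 × 0.37 = 33.67
  Reflections 38.5 × 0.24 = 9.24
  Term paper 80 × 0.06 = 4.8
Sum = 68.5
Bonus assignment: 68.5 + 0 = 68.5
68.5 is ≥ 68 and < 85 → Proficient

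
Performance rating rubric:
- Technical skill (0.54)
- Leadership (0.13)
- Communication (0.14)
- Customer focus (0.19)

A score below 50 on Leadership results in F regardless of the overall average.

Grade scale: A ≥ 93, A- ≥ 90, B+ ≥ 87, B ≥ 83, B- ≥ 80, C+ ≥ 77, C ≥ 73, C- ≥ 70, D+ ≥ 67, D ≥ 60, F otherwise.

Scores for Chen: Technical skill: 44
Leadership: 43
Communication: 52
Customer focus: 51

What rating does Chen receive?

Leadership score 43 < 50: minimum not met.
Weighted total:
  Technical skill 44 × 0.54 = 23.76
  Leadership 43 × 0.13 = 5.59
  Communication 52 × 0.14 = 7.28
  Customer focus 51 × 0.19 = 9.69
Sum = 46.32
Because the Leadership minimum was not met, the result is F.

F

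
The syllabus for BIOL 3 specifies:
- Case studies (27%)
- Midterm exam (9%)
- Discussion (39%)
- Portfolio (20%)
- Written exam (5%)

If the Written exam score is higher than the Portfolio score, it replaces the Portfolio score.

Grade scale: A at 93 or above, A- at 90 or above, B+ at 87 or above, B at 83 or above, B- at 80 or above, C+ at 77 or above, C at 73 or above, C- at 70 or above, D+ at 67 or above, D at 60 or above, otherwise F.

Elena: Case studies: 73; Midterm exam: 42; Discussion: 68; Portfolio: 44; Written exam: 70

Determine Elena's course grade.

Written exam (70) > Portfolio (44), so Portfolio counts as 70.
Weighted total:
  Case studies 73 × 0.27 = 19.71
  Midterm exam 42 × 0.09 = 3.78
  Discussion 68 × 0.39 = 26.52
  Portfolio 70 × 0.2 = 14
  Written exam 70 × 0.05 = 3.5
Sum = 67.51
67.51 is ≥ 67 and < 70 → D+

D+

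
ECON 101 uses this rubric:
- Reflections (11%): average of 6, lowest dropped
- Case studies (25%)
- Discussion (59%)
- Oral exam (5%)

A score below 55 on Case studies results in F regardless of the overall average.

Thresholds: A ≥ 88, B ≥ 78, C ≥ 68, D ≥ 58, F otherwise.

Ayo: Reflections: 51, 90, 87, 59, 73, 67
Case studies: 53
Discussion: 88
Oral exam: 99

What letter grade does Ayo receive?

Reflections: drop 51 → average of remaining 5 = 376/5 = 75.2
Case studies score 53 < 55: minimum not met.
Weighted total:
  Reflections 75.2 × 0.11 = 8.272
  Case studies 53 × 0.25 = 13.25
  Discussion 88 × 0.59 = 51.92
  Oral exam 99 × 0.05 = 4.95
Sum = 78.392
Because the Case studies minimum was not met, the result is F.

F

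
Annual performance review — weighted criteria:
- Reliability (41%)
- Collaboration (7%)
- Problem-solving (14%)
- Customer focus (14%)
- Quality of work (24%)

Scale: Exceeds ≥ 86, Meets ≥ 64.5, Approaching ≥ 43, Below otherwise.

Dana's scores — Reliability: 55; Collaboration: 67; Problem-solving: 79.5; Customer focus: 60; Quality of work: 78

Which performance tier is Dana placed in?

Meets

Weighted total:
  Reliability 55 × 0.41 = 22.55
  Collaboration 67 × 0.07 = 4.69
  Problem-solving 79.5 × 0.14 = 11.13
  Customer focus 60 × 0.14 = 8.4
  Quality of work 78 × 0.24 = 18.72
Sum = 65.49
65.49 is ≥ 64.5 and < 86 → Meets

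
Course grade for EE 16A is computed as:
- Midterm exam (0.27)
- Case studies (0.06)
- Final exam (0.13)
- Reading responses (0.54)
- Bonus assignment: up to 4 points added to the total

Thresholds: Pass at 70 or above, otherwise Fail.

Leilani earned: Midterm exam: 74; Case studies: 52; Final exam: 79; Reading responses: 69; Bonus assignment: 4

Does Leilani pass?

Weighted total:
  Midterm exam 74 × 0.27 = 19.98
  Case studies 52 × 0.06 = 3.12
  Final exam 79 × 0.13 = 10.27
  Reading responses 69 × 0.54 = 37.26
Sum = 70.63
Bonus assignment: 70.63 + 4 = 74.63
74.63 ≥ 70 → Pass

Pass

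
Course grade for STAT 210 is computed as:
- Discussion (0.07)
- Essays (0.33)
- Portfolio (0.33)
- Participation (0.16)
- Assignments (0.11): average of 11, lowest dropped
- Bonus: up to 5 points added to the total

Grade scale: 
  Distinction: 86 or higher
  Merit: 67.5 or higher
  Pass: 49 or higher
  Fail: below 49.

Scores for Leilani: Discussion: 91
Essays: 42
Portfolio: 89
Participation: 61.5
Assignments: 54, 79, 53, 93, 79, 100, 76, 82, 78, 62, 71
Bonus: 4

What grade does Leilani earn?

Merit

Assignments: drop 53 → average of remaining 10 = 774/10 = 77.4
Weighted total:
  Discussion 91 × 0.07 = 6.37
  Essays 42 × 0.33 = 13.86
  Portfolio 89 × 0.33 = 29.37
  Participation 61.5 × 0.16 = 9.84
  Assignments 77.4 × 0.11 = 8.514
Sum = 67.954
Bonus: 67.954 + 4 = 71.954
71.954 is ≥ 67.5 and < 86 → Merit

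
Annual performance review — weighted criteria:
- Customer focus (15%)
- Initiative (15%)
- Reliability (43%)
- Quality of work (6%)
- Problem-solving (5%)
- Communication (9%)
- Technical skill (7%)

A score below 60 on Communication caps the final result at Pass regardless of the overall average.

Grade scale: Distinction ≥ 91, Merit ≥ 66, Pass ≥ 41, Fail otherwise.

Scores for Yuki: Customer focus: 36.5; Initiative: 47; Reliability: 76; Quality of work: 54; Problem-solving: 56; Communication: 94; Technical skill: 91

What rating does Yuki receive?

Communication score 94 ≥ 60: minimum met.
Weighted total:
  Customer focus 36.5 × 0.15 = 5.475
  Initiative 47 × 0.15 = 7.05
  Reliability 76 × 0.43 = 32.68
  Quality of work 54 × 0.06 = 3.24
  Problem-solving 56 × 0.05 = 2.8
  Communication 94 × 0.09 = 8.46
  Technical skill 91 × 0.07 = 6.37
Sum = 66.075
66.075 is ≥ 66 and < 91 → Merit

Merit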